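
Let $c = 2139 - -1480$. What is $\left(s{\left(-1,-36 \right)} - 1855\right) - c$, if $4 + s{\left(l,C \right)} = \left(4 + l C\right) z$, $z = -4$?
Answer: $-5638$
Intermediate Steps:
$s{\left(l,C \right)} = -20 - 4 C l$ ($s{\left(l,C \right)} = -4 + \left(4 + l C\right) \left(-4\right) = -4 + \left(4 + C l\right) \left(-4\right) = -4 - \left(16 + 4 C l\right) = -20 - 4 C l$)
$c = 3619$ ($c = 2139 + 1480 = 3619$)
$\left(s{\left(-1,-36 \right)} - 1855\right) - c = \left(\left(-20 - \left(-144\right) \left(-1\right)\right) - 1855\right) - 3619 = \left(\left(-20 - 144\right) - 1855\right) - 3619 = \left(-164 - 1855\right) - 3619 = -2019 - 3619 = -5638$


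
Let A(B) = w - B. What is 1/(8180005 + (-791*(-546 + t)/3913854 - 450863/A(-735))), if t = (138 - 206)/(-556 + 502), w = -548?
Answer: 1411503489/11542702572733958 ≈ 1.2229e-7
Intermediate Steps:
t = 34/27 (t = -68/(-54) = -68*(-1/54) = 34/27 ≈ 1.2593)
A(B) = -548 - B
1/(8180005 + (-791*(-546 + t)/3913854 - 450863/A(-735))) = 1/(8180005 + (-791*(-546 + 34/27)/3913854 - 450863/(-548 - 1*(-735)))) = 1/(8180005 + (-791*(-14708/27)*(1/3913854) - 450863/(-548 + 735))) = 1/(8180005 + ((11634028/27)*(1/3913854) - 450863/187)) = 1/(8180005 + (831002/7548147 - 450863*1/187)) = 1/(8180005 + (831002/7548147 - 450863/187)) = 1/(8180005 - 3403024803487/1411503489) = 1/(11542702572733958/1411503489) = 1411503489/11542702572733958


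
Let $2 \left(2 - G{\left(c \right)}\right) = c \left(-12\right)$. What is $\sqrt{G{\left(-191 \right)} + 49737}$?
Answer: $\sqrt{48593} \approx 220.44$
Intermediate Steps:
$G{\left(c \right)} = 2 + 6 c$ ($G{\left(c \right)} = 2 - \frac{c \left(-12\right)}{2} = 2 - \frac{\left(-12\right) c}{2} = 2 + 6 c$)
$\sqrt{G{\left(-191 \right)} + 49737} = \sqrt{\left(2 + 6 \left(-191\right)\right) + 49737} = \sqrt{\left(2 - 1146\right) + 49737} = \sqrt{-1144 + 49737} = \sqrt{48593}$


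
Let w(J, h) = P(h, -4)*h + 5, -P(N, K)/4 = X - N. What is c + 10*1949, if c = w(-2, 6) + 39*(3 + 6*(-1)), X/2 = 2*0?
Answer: 19522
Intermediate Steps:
X = 0 (X = 2*(2*0) = 2*0 = 0)
P(N, K) = 4*N (P(N, K) = -4*(0 - N) = -(-4)*N = 4*N)
w(J, h) = 5 + 4*h**2 (w(J, h) = (4*h)*h + 5 = 4*h**2 + 5 = 5 + 4*h**2)
c = 32 (c = (5 + 4*6**2) + 39*(3 + 6*(-1)) = (5 + 4*36) + 39*(3 - 6) = (5 + 144) + 39*(-3) = 149 - 117 = 32)
c + 10*1949 = 32 + 10*1949 = 32 + 19490 = 19522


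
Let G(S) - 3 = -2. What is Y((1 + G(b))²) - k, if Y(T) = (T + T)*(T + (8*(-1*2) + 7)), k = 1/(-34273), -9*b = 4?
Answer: -1370919/34273 ≈ -40.000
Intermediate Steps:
b = -4/9 (b = -⅑*4 = -4/9 ≈ -0.44444)
G(S) = 1 (G(S) = 3 - 2 = 1)
k = -1/34273 ≈ -2.9177e-5
Y(T) = 2*T*(-9 + T) (Y(T) = (2*T)*(T + (8*(-2) + 7)) = (2*T)*(T + (-16 + 7)) = (2*T)*(T - 9) = (2*T)*(-9 + T) = 2*T*(-9 + T))
Y((1 + G(b))²) - k = 2*(1 + 1)²*(-9 + (1 + 1)²) - 1*(-1/34273) = 2*2²*(-9 + 2²) + 1/34273 = 2*4*(-9 + 4) + 1/34273 = 2*4*(-5) + 1/34273 = -40 + 1/34273 = -1370919/34273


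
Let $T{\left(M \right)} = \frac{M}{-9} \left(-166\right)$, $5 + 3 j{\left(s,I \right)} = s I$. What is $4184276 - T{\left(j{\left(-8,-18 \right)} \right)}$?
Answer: $\frac{112952378}{27} \approx 4.1834 \cdot 10^{6}$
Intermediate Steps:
$j{\left(s,I \right)} = - \frac{5}{3} + \frac{I s}{3}$ ($j{\left(s,I \right)} = - \frac{5}{3} + \frac{s I}{3} = - \frac{5}{3} + \frac{I s}{3}$)
$T{\left(M \right)} = \frac{166 M}{9}$ ($T{\left(M \right)} = M \left(- \frac{1}{9}\right) \left(-166\right) = - \frac{M}{9} \left(-166\right) = \frac{166 M}{9}$)
$4184276 - T{\left(j{\left(-8,-18 \right)} \right)} = 4184276 - \frac{166 \left(- \frac{5}{3} + \frac{1}{3} \left(-18\right) \left(-8\right)\right)}{9} = 4184276 - \frac{166 \left(- \frac{5}{3} + 48\right)}{9} = 4184276 - \frac{166}{9} \cdot \frac{139}{3} = 4184276 - \frac{23074}{27} = \frac{112952378}{27}$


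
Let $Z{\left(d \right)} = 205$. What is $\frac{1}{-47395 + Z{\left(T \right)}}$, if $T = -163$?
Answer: $- \frac{1}{47190} \approx -2.1191 \cdot 10^{-5}$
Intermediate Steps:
$\frac{1}{-47395 + Z{\left(T \right)}} = \frac{1}{-47395 + 205} = \frac{1}{-47190} = - \frac{1}{47190}$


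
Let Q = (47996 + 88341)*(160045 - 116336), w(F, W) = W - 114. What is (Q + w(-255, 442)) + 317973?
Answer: 5959472234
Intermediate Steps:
w(F, W) = -114 + W
Q = 5959153933 (Q = 136337*43709 = 5959153933)
(Q + w(-255, 442)) + 317973 = (5959153933 + (-114 + 442)) + 317973 = (5959153933 + 328) + 317973 = 5959154261 + 317973 = 5959472234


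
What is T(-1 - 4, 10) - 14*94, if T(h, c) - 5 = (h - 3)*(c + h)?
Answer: -1351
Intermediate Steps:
T(h, c) = 5 + (-3 + h)*(c + h) (T(h, c) = 5 + (h - 3)*(c + h) = 5 + (-3 + h)*(c + h))
T(-1 - 4, 10) - 14*94 = (5 + (-1 - 4)² - 3*10 - 3*(-1 - 4) + 10*(-1 - 4)) - 14*94 = (5 + (-5)² - 30 - 3*(-5) + 10*(-5)) - 1316 = (5 + 25 - 30 + 15 - 50) - 1316 = -35 - 1316 = -1351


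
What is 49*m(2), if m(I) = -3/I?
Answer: -147/2 ≈ -73.500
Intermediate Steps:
49*m(2) = 49*(-3/2) = -147/2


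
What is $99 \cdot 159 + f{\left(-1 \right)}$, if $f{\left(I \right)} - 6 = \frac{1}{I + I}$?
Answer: $\frac{31493}{2} \approx 15747.0$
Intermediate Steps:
$f{\left(I \right)} = 6 + \frac{1}{2 I}$ ($f{\left(I \right)} = 6 + \frac{1}{I + I} = 6 + \frac{1}{2 I}$)
$99 \cdot 159 + f{\left(-1 \right)} = 99 \cdot 159 + \left(6 + \frac{1}{2 \left(-1\right)}\right) = 15741 + \left(6 + \frac{1}{2} \left(-1\right)\right) = 15741 + \left(6 - \frac{1}{2}\right) = 15741 + \frac{11}{2} = \frac{31493}{2}$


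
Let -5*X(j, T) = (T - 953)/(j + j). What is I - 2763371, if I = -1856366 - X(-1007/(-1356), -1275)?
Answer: -23261886379/5035 ≈ -4.6200e+6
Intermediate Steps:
X(j, T) = -(-953 + T)/(10*j) (X(j, T) = -(T - 953)/(5*(j + j)) = -(-953 + T)/(5*(2*j)) = -(-953 + T)*1/(2*j)/5 = -(-953 + T)/(10*j))
I = -9348313394/5035 (I = -1856366 - (953 - 1*(-1275))/(10*((-1007/(-1356)))) = -1856366 - (953 + 1275)/(10*((-1007*(-1/1356)))) = -1856366 - 2228/(10*1007/1356) = -1856366 - 1356*2228/(10*1007) = -1856366 - 1*1510584/5035 = -1856366 - 1510584/5035 = -9348313394/5035 ≈ -1.8567e+6)
I - 2763371 = -9348313394/5035 - 2763371 = -23261886379/5035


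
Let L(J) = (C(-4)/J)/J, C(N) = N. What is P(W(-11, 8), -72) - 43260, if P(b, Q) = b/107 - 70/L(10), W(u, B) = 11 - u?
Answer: -4441548/107 ≈ -41510.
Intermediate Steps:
L(J) = -4/J**2 (L(J) = (-4/J)/J = -4/J**2)
P(b, Q) = 1750 + b/107 (P(b, Q) = b/107 - 70/((-4/10**2)) = b*(1/107) - 70/((-4*1/100)) = b/107 - 70/(-1/25) = b/107 - 70*(-25) = b/107 + 1750 = 1750 + b/107)
P(W(-11, 8), -72) - 43260 = (1750 + (11 - 1*(-11))/107) - 43260 = (1750 + (11 + 11)/107) - 43260 = (1750 + (1/107)*22) - 43260 = (1750 + 22/107) - 43260 = 187272/107 - 43260 = -4441548/107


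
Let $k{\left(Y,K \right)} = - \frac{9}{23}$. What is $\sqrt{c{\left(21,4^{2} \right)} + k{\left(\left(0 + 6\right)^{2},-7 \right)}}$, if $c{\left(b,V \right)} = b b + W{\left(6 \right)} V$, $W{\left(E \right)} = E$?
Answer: $\frac{11 \sqrt{2346}}{23} \approx 23.165$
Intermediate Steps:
$k{\left(Y,K \right)} = - \frac{9}{23}$ ($k{\left(Y,K \right)} = \left(-9\right) \frac{1}{23} = - \frac{9}{23}$)
$c{\left(b,V \right)} = b^{2} + 6 V$ ($c{\left(b,V \right)} = b b + 6 V = b^{2} + 6 V$)
$\sqrt{c{\left(21,4^{2} \right)} + k{\left(\left(0 + 6\right)^{2},-7 \right)}} = \sqrt{\left(21^{2} + 6 \cdot 4^{2}\right) - \frac{9}{23}} = \sqrt{\left(441 + 6 \cdot 16\right) - \frac{9}{23}} = \sqrt{\left(441 + 96\right) - \frac{9}{23}} = \sqrt{537 - \frac{9}{23}} = \sqrt{\frac{12342}{23}} = \frac{11 \sqrt{2346}}{23}$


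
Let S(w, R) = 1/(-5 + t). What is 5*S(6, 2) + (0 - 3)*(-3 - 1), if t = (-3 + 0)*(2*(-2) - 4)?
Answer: 233/19 ≈ 12.263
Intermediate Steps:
t = 24 (t = -3*(-4 - 4) = -3*(-8) = 24)
S(w, R) = 1/19 (S(w, R) = 1/(-5 + 24) = 1/19)
5*S(6, 2) + (0 - 3)*(-3 - 1) = 5*(1/19) + (0 - 3)*(-3 - 1) = 5/19 - 3*(-4) = 5/19 + 12 = 233/19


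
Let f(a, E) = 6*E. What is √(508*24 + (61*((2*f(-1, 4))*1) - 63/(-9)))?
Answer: √15127 ≈ 122.99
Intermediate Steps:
√(508*24 + (61*((2*f(-1, 4))*1) - 63/(-9))) = √(508*24 + (61*((2*(6*4))*1) - 63/(-9))) = √(12192 + (61*((2*24)*1) - 63*(-⅑))) = √(12192 + (61*(48*1) + 7)) = √(12192 + (61*48 + 7)) = √(12192 + (2928 + 7)) = √(12192 + 2935) = √15127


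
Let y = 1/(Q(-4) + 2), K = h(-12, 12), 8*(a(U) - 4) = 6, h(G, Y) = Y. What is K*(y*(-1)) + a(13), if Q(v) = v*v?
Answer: 49/12 ≈ 4.0833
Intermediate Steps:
a(U) = 19/4 (a(U) = 4 + (⅛)*6 = 4 + ¾ = 19/4)
Q(v) = v²
K = 12
y = 1/18 (y = 1/((-4)² + 2) = 1/(16 + 2) = 1/18 ≈ 0.055556)
K*(y*(-1)) + a(13) = 12*((1/18)*(-1)) + 19/4 = 12*(-1/18) + 19/4 = -⅔ + 19/4 = 49/12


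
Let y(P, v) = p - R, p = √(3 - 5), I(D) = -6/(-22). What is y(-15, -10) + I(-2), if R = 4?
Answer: -41/11 + I*√2 ≈ -3.7273 + 1.4142*I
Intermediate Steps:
I(D) = 3/11 (I(D) = -6*(-1/22) = 3/11)
p = I*√2 (p = √(-2) = I*√2 ≈ 1.4142*I)
y(P, v) = -4 + I*√2 (y(P, v) = I*√2 - 1*4 = I*√2 - 4 = -4 + I*√2)
y(-15, -10) + I(-2) = (-4 + I*√2) + 3/11 = -41/11 + I*√2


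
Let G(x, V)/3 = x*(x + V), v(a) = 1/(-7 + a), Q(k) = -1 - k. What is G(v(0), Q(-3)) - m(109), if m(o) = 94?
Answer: -4645/49 ≈ -94.796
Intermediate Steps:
G(x, V) = 3*x*(V + x) (G(x, V) = 3*(x*(x + V)) = 3*(x*(V + x)) = 3*x*(V + x))
G(v(0), Q(-3)) - m(109) = 3*((-1 - 1*(-3)) + 1/(-7 + 0))/(-7 + 0) - 1*94 = 3*((-1 + 3) + 1/(-7))/(-7) - 94 = 3*(-⅐)*(2 - ⅐) - 94 = 3*(-⅐)*(13/7) - 94 = -39/49 - 94 = -4645/49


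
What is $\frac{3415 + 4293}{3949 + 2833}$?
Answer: $\frac{3854}{3391} \approx 1.1365$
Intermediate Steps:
$\frac{3415 + 4293}{3949 + 2833} = \frac{7708}{6782} = 7708 \cdot \frac{1}{6782} = \frac{3854}{3391}$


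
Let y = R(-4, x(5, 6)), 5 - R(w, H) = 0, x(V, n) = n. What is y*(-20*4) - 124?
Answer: -524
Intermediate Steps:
R(w, H) = 5 (R(w, H) = 5 - 1*0 = 5 + 0 = 5)
y = 5
y*(-20*4) - 124 = 5*(-20*4) - 124 = 5*(-80) - 124 = -400 - 124 = -524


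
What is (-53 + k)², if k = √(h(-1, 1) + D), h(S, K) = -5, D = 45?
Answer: 2849 - 212*√10 ≈ 2178.6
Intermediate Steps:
k = 2*√10 (k = √(-5 + 45) = √40 = 2*√10 ≈ 6.3246)
(-53 + k)² = (-53 + 2*√10)²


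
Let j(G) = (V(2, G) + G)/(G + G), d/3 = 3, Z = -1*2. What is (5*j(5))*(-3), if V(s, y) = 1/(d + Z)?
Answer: -54/7 ≈ -7.7143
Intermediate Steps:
Z = -2
d = 9 (d = 3*3 = 9)
V(s, y) = ⅐ (V(s, y) = 1/(9 - 2) = 1/7 = ⅐)
j(G) = (⅐ + G)/(2*G) (j(G) = (⅐ + G)/(G + G) = (⅐ + G)/((2*G)) = (⅐ + G)*(1/(2*G)) = (⅐ + G)/(2*G))
(5*j(5))*(-3) = (5*((1/14)*(1 + 7*5)/5))*(-3) = (5*((1/14)*(⅕)*(1 + 35)))*(-3) = (5*((1/14)*(⅕)*36))*(-3) = (5*(18/35))*(-3) = (18/7)*(-3) = -54/7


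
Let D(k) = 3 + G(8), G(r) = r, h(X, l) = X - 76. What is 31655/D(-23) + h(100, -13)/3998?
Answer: 63278477/21989 ≈ 2877.7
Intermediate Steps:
h(X, l) = -76 + X
D(k) = 11 (D(k) = 3 + 8 = 11)
31655/D(-23) + h(100, -13)/3998 = 31655/11 + (-76 + 100)/3998 = 31655*(1/11) + 24*(1/3998) = 31655/11 + 12/1999 = 63278477/21989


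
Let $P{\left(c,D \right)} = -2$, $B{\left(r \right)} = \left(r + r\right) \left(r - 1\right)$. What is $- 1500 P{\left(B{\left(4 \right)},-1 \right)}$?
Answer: $3000$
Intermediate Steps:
$B{\left(r \right)} = 2 r \left(-1 + r\right)$
$- 1500 P{\left(B{\left(4 \right)},-1 \right)} = \left(-1500\right) \left(-2\right) = 3000$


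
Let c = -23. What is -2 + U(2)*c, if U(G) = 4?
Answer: -94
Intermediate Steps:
-2 + U(2)*c = -2 + 4*(-23) = -2 - 92 = -94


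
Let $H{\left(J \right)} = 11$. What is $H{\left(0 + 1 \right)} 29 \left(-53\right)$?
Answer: $-16907$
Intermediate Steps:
$H{\left(0 + 1 \right)} 29 \left(-53\right) = 11 \cdot 29 \left(-53\right) = 319 \left(-53\right) = -16907$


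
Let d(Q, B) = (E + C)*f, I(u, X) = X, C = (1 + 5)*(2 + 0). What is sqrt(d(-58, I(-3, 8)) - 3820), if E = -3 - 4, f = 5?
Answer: I*sqrt(3795) ≈ 61.604*I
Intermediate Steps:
E = -7
C = 12 (C = 6*2 = 12)
d(Q, B) = 25 (d(Q, B) = (-7 + 12)*5 = 5*5 = 25)
sqrt(d(-58, I(-3, 8)) - 3820) = sqrt(25 - 3820) = sqrt(-3795) = I*sqrt(3795)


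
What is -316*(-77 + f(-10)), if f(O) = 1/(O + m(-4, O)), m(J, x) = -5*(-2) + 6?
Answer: 72838/3 ≈ 24279.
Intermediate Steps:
m(J, x) = 16 (m(J, x) = 10 + 6 = 16)
f(O) = 1/(16 + O) (f(O) = 1/(O + 16) = 1/(16 + O))
-316*(-77 + f(-10)) = -316*(-77 + 1/(16 - 10)) = -316*(-77 + 1/6) = -316*(-77 + ⅙) = -316*(-461/6) = 72838/3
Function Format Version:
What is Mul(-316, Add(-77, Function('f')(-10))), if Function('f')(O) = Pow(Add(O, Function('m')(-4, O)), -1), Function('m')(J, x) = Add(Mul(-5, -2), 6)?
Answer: Rational(72838, 3) ≈ 24279.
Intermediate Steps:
Function('m')(J, x) = 16 (Function('m')(J, x) = Add(10, 6) = 16)
Function('f')(O) = Pow(Add(16, O), -1) (Function('f')(O) = Pow(Add(O, 16), -1) = Pow(Add(16, O), -1))
Mul(-316, Add(-77, Function('f')(-10))) = Mul(-316, Add(-77, Pow(Add(16, -10), -1))) = Mul(-316, Add(-77, Pow(6, -1))) = Mul(-316, Add(-77, Rational(1, 6))) = Mul(-316, Rational(-461, 6)) = Rational(72838, 3)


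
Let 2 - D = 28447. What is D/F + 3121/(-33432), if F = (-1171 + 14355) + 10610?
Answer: -512617157/397740504 ≈ -1.2888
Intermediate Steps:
D = -28445 (D = 2 - 1*28447 = 2 - 28447 = -28445)
F = 23794 (F = 13184 + 10610 = 23794)
D/F + 3121/(-33432) = -28445/23794 + 3121/(-33432) = -28445*1/23794 + 3121*(-1/33432) = -28445/23794 - 3121/33432 = -512617157/397740504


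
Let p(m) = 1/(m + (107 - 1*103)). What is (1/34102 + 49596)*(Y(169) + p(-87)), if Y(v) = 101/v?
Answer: 6946262710851/239174377 ≈ 29043.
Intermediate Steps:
p(m) = 1/(4 + m) (p(m) = 1/(m + (107 - 103)) = 1/(m + 4) = 1/(4 + m))
(1/34102 + 49596)*(Y(169) + p(-87)) = (1/34102 + 49596)*(101/169 + 1/(4 - 87)) = (1/34102 + 49596)*(101*(1/169) + 1/(-83)) = 1691322793*(101/169 - 1/83)/34102 = (1691322793/34102)*(8214/14027) = 6946262710851/239174377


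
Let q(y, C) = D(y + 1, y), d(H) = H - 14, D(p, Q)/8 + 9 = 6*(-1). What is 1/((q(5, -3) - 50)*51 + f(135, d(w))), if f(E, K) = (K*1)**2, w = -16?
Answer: -1/7770 ≈ -0.00012870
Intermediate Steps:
D(p, Q) = -120 (D(p, Q) = -72 + 8*(6*(-1)) = -72 + 8*(-6) = -72 - 48 = -120)
d(H) = -14 + H
q(y, C) = -120
f(E, K) = K**2
1/((q(5, -3) - 50)*51 + f(135, d(w))) = 1/((-120 - 50)*51 + (-14 - 16)**2) = 1/(-170*51 + (-30)**2) = 1/(-8670 + 900) = 1/(-7770) = -1/7770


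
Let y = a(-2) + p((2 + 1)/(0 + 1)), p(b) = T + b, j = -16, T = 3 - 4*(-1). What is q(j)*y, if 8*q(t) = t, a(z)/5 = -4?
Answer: 20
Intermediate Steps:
a(z) = -20 (a(z) = 5*(-4) = -20)
T = 7 (T = 3 + 4 = 7)
q(t) = t/8
p(b) = 7 + b
y = -10 (y = -20 + (7 + (2 + 1)/(0 + 1)) = -20 + (7 + 3/1) = -20 + (7 + 3*1) = -20 + (7 + 3) = -20 + 10 = -10)
q(j)*y = ((⅛)*(-16))*(-10) = -2*(-10) = 20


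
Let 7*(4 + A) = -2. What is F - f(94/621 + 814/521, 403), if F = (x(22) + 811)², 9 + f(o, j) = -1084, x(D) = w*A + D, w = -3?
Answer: 35111798/49 ≈ 7.1657e+5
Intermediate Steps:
A = -30/7 (A = -4 + (⅐)*(-2) = -4 - 2/7 = -30/7 ≈ -4.2857)
x(D) = 90/7 + D (x(D) = -3*(-30/7) + D = 90/7 + D)
f(o, j) = -1093 (f(o, j) = -9 - 1084 = -1093)
F = 35058241/49 (F = ((90/7 + 22) + 811)² = (244/7 + 811)² = (5921/7)² = 35058241/49 ≈ 7.1547e+5)
F - f(94/621 + 814/521, 403) = 35058241/49 - 1*(-1093) = 35058241/49 + 1093 = 35111798/49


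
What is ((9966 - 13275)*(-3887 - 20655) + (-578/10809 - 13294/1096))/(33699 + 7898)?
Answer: 481030627576529/246392841204 ≈ 1952.3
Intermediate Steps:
((9966 - 13275)*(-3887 - 20655) + (-578/10809 - 13294/1096))/(33699 + 7898) = (-3309*(-24542) + (-578*1/10809 - 13294*1/1096))/41597 = (81209478 + (-578/10809 - 6647/548))*(1/41597) = (81209478 - 72164167/5923332)*(1/41597) = (481030627576529/5923332)*(1/41597) = 481030627576529/246392841204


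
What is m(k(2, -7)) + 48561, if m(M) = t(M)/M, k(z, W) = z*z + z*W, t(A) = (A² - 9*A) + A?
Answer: 48543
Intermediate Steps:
t(A) = A² - 8*A
k(z, W) = z² + W*z
m(M) = -8 + M (m(M) = (M*(-8 + M))/M = -8 + M)
m(k(2, -7)) + 48561 = (-8 + 2*(-7 + 2)) + 48561 = (-8 + 2*(-5)) + 48561 = (-8 - 10) + 48561 = -18 + 48561 = 48543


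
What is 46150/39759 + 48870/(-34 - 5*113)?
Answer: -1915378480/23815641 ≈ -80.425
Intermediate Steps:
46150/39759 + 48870/(-34 - 5*113) = 46150*(1/39759) + 48870/(-34 - 565) = 46150/39759 + 48870/(-599) = 46150/39759 + 48870*(-1/599) = 46150/39759 - 48870/599 = -1915378480/23815641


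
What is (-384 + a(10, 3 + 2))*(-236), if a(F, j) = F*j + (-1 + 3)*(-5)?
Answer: 81184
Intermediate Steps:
a(F, j) = -10 + F*j (a(F, j) = F*j + 2*(-5) = F*j - 10 = -10 + F*j)
(-384 + a(10, 3 + 2))*(-236) = (-384 + (-10 + 10*(3 + 2)))*(-236) = (-384 + (-10 + 10*5))*(-236) = (-384 + (-10 + 50))*(-236) = (-384 + 40)*(-236) = -344*(-236) = 81184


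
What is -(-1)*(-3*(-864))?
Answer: 2592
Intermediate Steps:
-(-1)*(-3*(-864)) = -(-1)*2592 = -1*(-2592) = 2592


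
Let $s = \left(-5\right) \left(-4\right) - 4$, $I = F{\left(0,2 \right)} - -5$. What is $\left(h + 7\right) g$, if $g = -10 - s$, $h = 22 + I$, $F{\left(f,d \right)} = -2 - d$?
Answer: $-780$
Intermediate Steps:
$I = 1$ ($I = \left(-2 - 2\right) - -5 = \left(-2 - 2\right) + 5 = -4 + 5 = 1$)
$h = 23$ ($h = 22 + 1 = 23$)
$s = 16$ ($s = 20 - 4 = 16$)
$g = -26$ ($g = -10 - 16 = -26$)
$\left(h + 7\right) g = \left(23 + 7\right) \left(-26\right) = 30 \left(-26\right) = -780$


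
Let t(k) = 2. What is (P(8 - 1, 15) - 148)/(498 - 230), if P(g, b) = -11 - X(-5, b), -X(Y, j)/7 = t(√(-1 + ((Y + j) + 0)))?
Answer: -145/268 ≈ -0.54105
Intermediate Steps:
X(Y, j) = -14 (X(Y, j) = -7*2 = -14)
P(g, b) = 3 (P(g, b) = -11 - 1*(-14) = -11 + 14 = 3)
(P(8 - 1, 15) - 148)/(498 - 230) = (3 - 148)/(498 - 230) = -145/268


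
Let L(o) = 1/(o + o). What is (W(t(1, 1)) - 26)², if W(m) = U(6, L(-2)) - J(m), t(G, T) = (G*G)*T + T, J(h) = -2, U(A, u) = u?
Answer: 9409/16 ≈ 588.06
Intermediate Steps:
L(o) = 1/(2*o)
t(G, T) = T + T*G² (t(G, T) = G²*T + T = T*G² + T = T + T*G²)
W(m) = 7/4 (W(m) = (½)/(-2) - 1*(-2) = (½)*(-½) + 2 = -¼ + 2 = 7/4)
(W(t(1, 1)) - 26)² = (7/4 - 26)² = (-97/4)² = 9409/16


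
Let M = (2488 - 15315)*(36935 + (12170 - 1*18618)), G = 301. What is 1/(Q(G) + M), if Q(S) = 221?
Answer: -1/391056528 ≈ -2.5572e-9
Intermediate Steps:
M = -391056749 (M = -12827*(36935 + (12170 - 18618)) = -12827*(36935 - 6448) = -12827*30487 = -391056749)
1/(Q(G) + M) = 1/(221 - 391056749) = 1/(-391056528) = -1/391056528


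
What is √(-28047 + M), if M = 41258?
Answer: √13211 ≈ 114.94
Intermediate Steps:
√(-28047 + M) = √(-28047 + 41258) = √13211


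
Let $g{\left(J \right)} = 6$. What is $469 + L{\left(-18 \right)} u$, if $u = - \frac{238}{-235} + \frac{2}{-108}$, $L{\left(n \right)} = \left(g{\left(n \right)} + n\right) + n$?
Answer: $\frac{185770}{423} \approx 439.17$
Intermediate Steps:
$L{\left(n \right)} = 6 + 2 n$ ($L{\left(n \right)} = \left(6 + n\right) + n = 6 + 2 n$)
$u = \frac{12617}{12690}$ ($u = \left(-238\right) \left(- \frac{1}{235}\right) + 2 \left(- \frac{1}{108}\right) = \frac{238}{235} - \frac{1}{54} = \frac{12617}{12690} \approx 0.99425$)
$469 + L{\left(-18 \right)} u = 469 + \left(6 + 2 \left(-18\right)\right) \frac{12617}{12690} = 469 + \left(6 - 36\right) \frac{12617}{12690} = 469 - \frac{12617}{423} = \frac{185770}{423}$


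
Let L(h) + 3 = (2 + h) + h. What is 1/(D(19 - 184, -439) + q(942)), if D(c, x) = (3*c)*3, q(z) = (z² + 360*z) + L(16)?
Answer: 1/1225030 ≈ 8.1631e-7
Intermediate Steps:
L(h) = -1 + 2*h (L(h) = -3 + ((2 + h) + h) = -3 + (2 + 2*h) = -1 + 2*h)
q(z) = 31 + z² + 360*z (q(z) = (z² + 360*z) + (-1 + 2*16) = (z² + 360*z) + (-1 + 32) = (z² + 360*z) + 31 = 31 + z² + 360*z)
D(c, x) = 9*c
1/(D(19 - 184, -439) + q(942)) = 1/(9*(19 - 184) + (31 + 942² + 360*942)) = 1/(9*(-165) + (31 + 887364 + 339120)) = 1/(-1485 + 1226515) = 1/1225030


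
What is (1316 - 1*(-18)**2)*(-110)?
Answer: -109120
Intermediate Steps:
(1316 - 1*(-18)**2)*(-110) = (1316 - 1*324)*(-110) = (1316 - 324)*(-110) = 992*(-110) = -109120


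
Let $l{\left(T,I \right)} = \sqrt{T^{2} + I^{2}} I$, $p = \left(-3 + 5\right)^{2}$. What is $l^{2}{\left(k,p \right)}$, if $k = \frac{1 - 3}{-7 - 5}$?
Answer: $\frac{2308}{9} \approx 256.44$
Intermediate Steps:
$p = 4$ ($p = 2^{2} = 4$)
$k = \frac{1}{6}$ ($k = - \frac{2}{-12} = \left(-2\right) \left(- \frac{1}{12}\right) = \frac{1}{6} \approx 0.16667$)
$l{\left(T,I \right)} = I \sqrt{I^{2} + T^{2}}$ ($l{\left(T,I \right)} = \sqrt{I^{2} + T^{2}} I = I \sqrt{I^{2} + T^{2}}$)
$l^{2}{\left(k,p \right)} = \left(4 \sqrt{4^{2} + \left(\frac{1}{6}\right)^{2}}\right)^{2} = \left(4 \sqrt{16 + \frac{1}{36}}\right)^{2} = \left(4 \sqrt{\frac{577}{36}}\right)^{2} = \left(4 \frac{\sqrt{577}}{6}\right)^{2} = \left(\frac{2 \sqrt{577}}{3}\right)^{2} = \frac{2308}{9}$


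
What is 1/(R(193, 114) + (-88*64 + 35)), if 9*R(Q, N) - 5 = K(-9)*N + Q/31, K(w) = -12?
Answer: -93/534541 ≈ -0.00017398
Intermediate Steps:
R(Q, N) = 5/9 - 4*N/3 + Q/279 (R(Q, N) = 5/9 + (-12*N + Q/31)/9 = 5/9 + (-4*N/3 + Q/279) = 5/9 - 4*N/3 + Q/279)
1/(R(193, 114) + (-88*64 + 35)) = 1/((5/9 - 4/3*114 + (1/279)*193) + (-88*64 + 35)) = 1/((5/9 - 152 + 193/279) + (-5632 + 35)) = 1/(-14020/93 - 5597) = 1/(-534541/93) = -93/534541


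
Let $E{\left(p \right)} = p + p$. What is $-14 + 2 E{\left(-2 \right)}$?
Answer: $-22$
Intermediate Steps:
$E{\left(p \right)} = 2 p$
$-14 + 2 E{\left(-2 \right)} = -14 + 2 \cdot 2 \left(-2\right) = -14 + 2 \left(-4\right) = -14 - 8 = -22$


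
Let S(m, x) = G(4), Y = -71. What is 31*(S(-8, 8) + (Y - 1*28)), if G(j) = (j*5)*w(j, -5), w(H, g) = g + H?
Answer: -3689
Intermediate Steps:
w(H, g) = H + g
G(j) = 5*j*(-5 + j) (G(j) = (j*5)*(j - 5) = (5*j)*(-5 + j) = 5*j*(-5 + j))
S(m, x) = -20 (S(m, x) = 5*4*(-5 + 4) = 5*4*(-1) = -20)
31*(S(-8, 8) + (Y - 1*28)) = 31*(-20 + (-71 - 1*28)) = 31*(-20 + (-71 - 28)) = 31*(-20 - 99) = 31*(-119) = -3689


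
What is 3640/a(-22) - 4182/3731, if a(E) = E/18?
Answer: -2982282/1001 ≈ -2979.3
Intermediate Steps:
a(E) = E/18 (a(E) = E*(1/18) = E/18)
3640/a(-22) - 4182/3731 = 3640/(((1/18)*(-22))) - 4182/3731 = 3640/(-11/9) - 4182*1/3731 = 3640*(-9/11) - 102/91 = -32760/11 - 102/91 = -2982282/1001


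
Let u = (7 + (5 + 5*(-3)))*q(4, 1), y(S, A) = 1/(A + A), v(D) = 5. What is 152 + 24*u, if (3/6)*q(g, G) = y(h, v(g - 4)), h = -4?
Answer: 688/5 ≈ 137.60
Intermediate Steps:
y(S, A) = 1/(2*A)
q(g, G) = ⅕ (q(g, G) = 2*((½)/5) = 2*((½)*(⅕)) = 2*(⅒) = ⅕)
u = -⅗ (u = (7 + (5 + 5*(-3)))*(⅕) = (7 + (5 - 15))*(⅕) = (7 - 10)*(⅕) = -3*⅕ = -⅗ ≈ -0.60000)
152 + 24*u = 152 + 24*(-⅗) = 152 - 72/5 = 688/5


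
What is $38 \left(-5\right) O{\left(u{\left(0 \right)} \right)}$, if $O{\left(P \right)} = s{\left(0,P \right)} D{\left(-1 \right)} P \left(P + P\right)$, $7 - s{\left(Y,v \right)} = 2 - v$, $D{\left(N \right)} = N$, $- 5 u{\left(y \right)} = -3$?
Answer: $\frac{19152}{25} \approx 766.08$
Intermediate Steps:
$u{\left(y \right)} = \frac{3}{5}$ ($u{\left(y \right)} = \left(- \frac{1}{5}\right) \left(-3\right) = \frac{3}{5}$)
$s{\left(Y,v \right)} = 5 + v$ ($s{\left(Y,v \right)} = 7 - \left(2 - v\right) = 7 + \left(-2 + v\right) = 5 + v$)
$O{\left(P \right)} = 2 P^{2} \left(-5 - P\right)$ ($O{\left(P \right)} = \left(5 + P\right) \left(-1\right) P \left(P + P\right) = \left(-5 - P\right) P 2 P = \left(-5 - P\right) 2 P^{2} = 2 P^{2} \left(-5 - P\right)$)
$38 \left(-5\right) O{\left(u{\left(0 \right)} \right)} = 38 \left(-5\right) 2 \left(\frac{3}{5}\right)^{2} \left(-5 - \frac{3}{5}\right) = - 190 \cdot 2 \cdot \frac{9}{25} \left(-5 - \frac{3}{5}\right) = - 190 \cdot 2 \cdot \frac{9}{25} \left(- \frac{28}{5}\right) = \left(-190\right) \left(- \frac{504}{125}\right) = \frac{19152}{25}$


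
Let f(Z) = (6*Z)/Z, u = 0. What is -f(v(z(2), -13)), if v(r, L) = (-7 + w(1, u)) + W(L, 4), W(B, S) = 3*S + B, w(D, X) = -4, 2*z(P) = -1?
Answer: -6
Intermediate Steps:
z(P) = -½ (z(P) = (½)*(-1) = -½)
W(B, S) = B + 3*S
v(r, L) = 1 + L (v(r, L) = (-7 - 4) + (L + 3*4) = -11 + (L + 12) = -11 + (12 + L) = 1 + L)
f(Z) = 6
-f(v(z(2), -13)) = -1*6 = -6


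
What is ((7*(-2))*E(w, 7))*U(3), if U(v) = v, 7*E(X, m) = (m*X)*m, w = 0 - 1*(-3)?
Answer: -882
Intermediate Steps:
w = 3 (w = 0 + 3 = 3)
E(X, m) = X*m**2/7 (E(X, m) = ((m*X)*m)/7 = ((X*m)*m)/7 = (X*m**2)/7 = X*m**2/7)
((7*(-2))*E(w, 7))*U(3) = ((7*(-2))*((1/7)*3*7**2))*3 = -2*3*49*3 = -14*21*3 = -294*3 = -882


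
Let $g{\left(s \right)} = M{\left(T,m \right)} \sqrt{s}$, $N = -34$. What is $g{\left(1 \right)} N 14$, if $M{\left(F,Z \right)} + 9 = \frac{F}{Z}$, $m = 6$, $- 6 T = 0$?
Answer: $4284$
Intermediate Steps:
$T = 0$ ($T = \left(- \frac{1}{6}\right) 0 = 0$)
$M{\left(F,Z \right)} = -9 + \frac{F}{Z}$
$g{\left(s \right)} = - 9 \sqrt{s}$ ($g{\left(s \right)} = \left(-9 + \frac{0}{6}\right) \sqrt{s} = \left(-9 + 0 \cdot \frac{1}{6}\right) \sqrt{s} = \left(-9 + 0\right) \sqrt{s} = - 9 \sqrt{s}$)
$g{\left(1 \right)} N 14 = - 9 \sqrt{1} \left(-34\right) 14 = \left(-9\right) 1 \left(-34\right) 14 = \left(-9\right) \left(-34\right) 14 = 306 \cdot 14 = 4284$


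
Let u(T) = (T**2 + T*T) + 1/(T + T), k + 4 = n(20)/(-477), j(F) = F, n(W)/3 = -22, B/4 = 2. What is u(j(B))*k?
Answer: -209681/424 ≈ -494.53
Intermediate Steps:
B = 8 (B = 4*2 = 8)
n(W) = -66 (n(W) = 3*(-22) = -66)
k = -614/159 (k = -4 - 66/(-477) = -4 - 66*(-1/477) = -4 + 22/159 = -614/159 ≈ -3.8616)
u(T) = 1/(2*T) + 2*T**2 (u(T) = (T**2 + T**2) + 1/(2*T) = 2*T**2 + 1/(2*T) = 1/(2*T) + 2*T**2)
u(j(B))*k = ((1/2)*(1 + 4*8**3)/8)*(-614/159) = ((1/2)*(1/8)*(1 + 4*512))*(-614/159) = ((1/2)*(1/8)*(1 + 2048))*(-614/159) = ((1/2)*(1/8)*2049)*(-614/159) = (2049/16)*(-614/159) = -209681/424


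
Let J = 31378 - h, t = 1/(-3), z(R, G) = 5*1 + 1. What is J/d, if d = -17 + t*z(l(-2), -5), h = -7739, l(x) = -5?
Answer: -39117/19 ≈ -2058.8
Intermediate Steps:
z(R, G) = 6 (z(R, G) = 5 + 1 = 6)
t = -⅓ ≈ -0.33333
J = 39117 (J = 31378 - 1*(-7739) = 31378 + 7739 = 39117)
d = -19 (d = -17 - ⅓*6 = -17 - 2 = -19)
J/d = 39117/(-19) = 39117*(-1/19) = -39117/19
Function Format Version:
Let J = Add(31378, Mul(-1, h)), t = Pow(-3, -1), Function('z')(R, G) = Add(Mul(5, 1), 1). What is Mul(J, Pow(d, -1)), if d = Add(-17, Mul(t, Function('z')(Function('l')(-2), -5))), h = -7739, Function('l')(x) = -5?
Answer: Rational(-39117, 19) ≈ -2058.8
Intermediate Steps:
Function('z')(R, G) = 6 (Function('z')(R, G) = Add(5, 1) = 6)
t = Rational(-1, 3) ≈ -0.33333
J = 39117 (J = Add(31378, Mul(-1, -7739)) = Add(31378, 7739) = 39117)
d = -19 (d = Add(-17, Mul(Rational(-1, 3), 6)) = Add(-17, -2) = -19)
Mul(J, Pow(d, -1)) = Mul(39117, Pow(-19, -1)) = Mul(39117, Rational(-1, 19)) = Rational(-39117, 19)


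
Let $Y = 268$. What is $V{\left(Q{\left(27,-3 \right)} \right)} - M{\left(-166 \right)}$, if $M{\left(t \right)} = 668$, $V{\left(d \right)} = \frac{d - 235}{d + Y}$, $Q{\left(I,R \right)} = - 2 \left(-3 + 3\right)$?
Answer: $- \frac{179259}{268} \approx -668.88$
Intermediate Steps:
$Q{\left(I,R \right)} = 0$ ($Q{\left(I,R \right)} = \left(-2\right) 0 = 0$)
$V{\left(d \right)} = \frac{-235 + d}{268 + d}$ ($V{\left(d \right)} = \frac{d - 235}{d + 268} = \frac{-235 + d}{268 + d}$)
$V{\left(Q{\left(27,-3 \right)} \right)} - M{\left(-166 \right)} = \frac{-235 + 0}{268 + 0} - 668 = \frac{1}{268} \left(-235\right) - 668 = - \frac{235}{268} - 668 = - \frac{179259}{268}$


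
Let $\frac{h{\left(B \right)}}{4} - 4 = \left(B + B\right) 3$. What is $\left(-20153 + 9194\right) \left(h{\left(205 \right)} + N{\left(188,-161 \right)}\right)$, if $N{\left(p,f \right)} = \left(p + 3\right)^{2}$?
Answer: $-453888903$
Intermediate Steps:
$N{\left(p,f \right)} = \left(3 + p\right)^{2}$
$h{\left(B \right)} = 16 + 24 B$ ($h{\left(B \right)} = 16 + 4 \left(B + B\right) 3 = 16 + 4 \cdot 2 B 3 = 16 + 4 \cdot 6 B = 16 + 24 B$)
$\left(-20153 + 9194\right) \left(h{\left(205 \right)} + N{\left(188,-161 \right)}\right) = \left(-20153 + 9194\right) \left(\left(16 + 24 \cdot 205\right) + \left(3 + 188\right)^{2}\right) = - 10959 \left(\left(16 + 4920\right) + 191^{2}\right) = - 10959 \left(4936 + 36481\right) = \left(-10959\right) 41417 = -453888903$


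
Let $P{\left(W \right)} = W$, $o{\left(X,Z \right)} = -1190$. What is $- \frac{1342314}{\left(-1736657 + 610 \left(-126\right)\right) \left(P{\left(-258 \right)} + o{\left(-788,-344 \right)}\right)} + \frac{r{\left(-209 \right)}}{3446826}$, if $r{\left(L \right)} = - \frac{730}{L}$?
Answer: $- \frac{241267026055349}{472928893454103636} \approx -0.00051016$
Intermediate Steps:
$- \frac{1342314}{\left(-1736657 + 610 \left(-126\right)\right) \left(P{\left(-258 \right)} + o{\left(-788,-344 \right)}\right)} + \frac{r{\left(-209 \right)}}{3446826} = - \frac{1342314}{\left(-1736657 + 610 \left(-126\right)\right) \left(-258 - 1190\right)} + \frac{\left(-730\right) \frac{1}{-209}}{3446826} = - \frac{1342314}{\left(-1736657 - 76860\right) \left(-1448\right)} + \left(-730\right) \left(- \frac{1}{209}\right) \frac{1}{3446826} = - \frac{1342314}{\left(-1813517\right) \left(-1448\right)} + \frac{730}{209} \cdot \frac{1}{3446826} = - \frac{1342314}{2625972616} + \frac{365}{360193317} = \left(-1342314\right) \frac{1}{2625972616} + \frac{365}{360193317} = - \frac{671157}{1312986308} + \frac{365}{360193317} = - \frac{241267026055349}{472928893454103636}$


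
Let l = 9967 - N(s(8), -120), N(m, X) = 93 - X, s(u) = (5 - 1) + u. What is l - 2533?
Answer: 7221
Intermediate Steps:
s(u) = 4 + u
l = 9754 (l = 9967 - (93 - 1*(-120)) = 9967 - (93 + 120) = 9967 - 1*213 = 9967 - 213 = 9754)
l - 2533 = 9754 - 2533 = 7221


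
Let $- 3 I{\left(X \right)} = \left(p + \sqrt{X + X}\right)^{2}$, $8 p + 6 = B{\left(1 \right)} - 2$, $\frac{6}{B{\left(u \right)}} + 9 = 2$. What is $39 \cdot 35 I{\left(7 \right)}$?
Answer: $- \frac{775905}{112} + \frac{2015 \sqrt{14}}{2} \approx -3158.0$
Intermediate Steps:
$B{\left(u \right)} = - \frac{6}{7}$ ($B{\left(u \right)} = \frac{6}{-9 + 2} = \frac{6}{-7} = 6 \left(- \frac{1}{7}\right) = - \frac{6}{7}$)
$p = - \frac{31}{28}$ ($p = - \frac{3}{4} + \frac{- \frac{6}{7} - 2}{8} = - \frac{3}{4} + \frac{1}{8} \left(- \frac{20}{7}\right) = - \frac{3}{4} - \frac{5}{14} = - \frac{31}{28} \approx -1.1071$)
$I{\left(X \right)} = - \frac{\left(- \frac{31}{28} + \sqrt{2} \sqrt{X}\right)^{2}}{3}$ ($I{\left(X \right)} = - \frac{\left(- \frac{31}{28} + \sqrt{X + X}\right)^{2}}{3} = - \frac{\left(- \frac{31}{28} + \sqrt{2 X}\right)^{2}}{3} = - \frac{\left(- \frac{31}{28} + \sqrt{2} \sqrt{X}\right)^{2}}{3}$)
$39 \cdot 35 I{\left(7 \right)} = 39 \cdot 35 \left(- \frac{\left(-31 + 28 \sqrt{2} \sqrt{7}\right)^{2}}{2352}\right) = 1365 \left(- \frac{\left(-31 + 28 \sqrt{14}\right)^{2}}{2352}\right) = - \frac{65 \left(-31 + 28 \sqrt{14}\right)^{2}}{112}$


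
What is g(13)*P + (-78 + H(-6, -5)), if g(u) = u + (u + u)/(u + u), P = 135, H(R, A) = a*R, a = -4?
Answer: 1836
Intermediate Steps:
H(R, A) = -4*R
g(u) = 1 + u (g(u) = u + (2*u)/((2*u)) = u + (2*u)*(1/(2*u)) = u + 1 = 1 + u)
g(13)*P + (-78 + H(-6, -5)) = (1 + 13)*135 + (-78 - 4*(-6)) = 14*135 + (-78 + 24) = 1890 - 54 = 1836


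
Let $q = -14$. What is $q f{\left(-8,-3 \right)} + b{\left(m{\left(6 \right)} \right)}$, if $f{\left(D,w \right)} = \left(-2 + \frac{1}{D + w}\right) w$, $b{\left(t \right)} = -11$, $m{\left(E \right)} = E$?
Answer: $- \frac{1087}{11} \approx -98.818$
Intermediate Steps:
$f{\left(D,w \right)} = w \left(-2 + \frac{1}{D + w}\right)$
$q f{\left(-8,-3 \right)} + b{\left(m{\left(6 \right)} \right)} = - 14 \left(- \frac{3 \left(1 - -16 - -6\right)}{-8 - 3}\right) - 11 = - 14 \left(- \frac{3 \left(1 + 16 + 6\right)}{-11}\right) - 11 = - 14 \left(\left(-3\right) \left(- \frac{1}{11}\right) 23\right) - 11 = \left(-14\right) \frac{69}{11} - 11 = - \frac{966}{11} - 11 = - \frac{1087}{11}$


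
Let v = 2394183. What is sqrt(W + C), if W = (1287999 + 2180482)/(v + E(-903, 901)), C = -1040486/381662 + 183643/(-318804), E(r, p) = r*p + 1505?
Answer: I*sqrt(2674855319460164386079175238335)/1552425655669170 ≈ 1.0535*I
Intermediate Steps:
E(r, p) = 1505 + p*r (E(r, p) = p*r + 1505 = 1505 + p*r)
C = -200900326705/60837686124 (C = -1040486*1/381662 + 183643*(-1/318804) = -520243/190831 - 183643/318804 = -200900326705/60837686124 ≈ -3.3022)
W = 3468481/1582085 (W = (1287999 + 2180482)/(2394183 + (1505 + 901*(-903))) = 3468481/(2394183 + (1505 - 813603)) = 3468481/(2394183 - 812098) = 3468481/1582085 ≈ 2.1923)
sqrt(W + C) = sqrt(3468481/1582085 - 200900326705/60837686124) = sqrt(-3446033386129751/3104851311338340) = I*sqrt(2674855319460164386079175238335)/1552425655669170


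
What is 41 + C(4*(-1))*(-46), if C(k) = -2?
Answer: 133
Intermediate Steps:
41 + C(4*(-1))*(-46) = 41 - 2*(-46) = 41 + 92 = 133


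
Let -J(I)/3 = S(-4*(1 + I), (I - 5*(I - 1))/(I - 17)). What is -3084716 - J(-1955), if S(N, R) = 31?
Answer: -3084623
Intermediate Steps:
J(I) = -93 (J(I) = -3*31 = -93)
-3084716 - J(-1955) = -3084716 - 1*(-93) = -3084716 + 93 = -3084623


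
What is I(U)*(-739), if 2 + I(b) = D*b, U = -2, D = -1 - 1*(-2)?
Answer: 2956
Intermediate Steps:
D = 1 (D = -1 + 2 = 1)
I(b) = -2 + b (I(b) = -2 + 1*b = -2 + b)
I(U)*(-739) = (-2 - 2)*(-739) = -4*(-739) = 2956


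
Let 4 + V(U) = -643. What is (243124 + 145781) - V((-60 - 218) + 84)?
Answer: 389552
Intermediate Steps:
V(U) = -647 (V(U) = -4 - 643 = -647)
(243124 + 145781) - V((-60 - 218) + 84) = (243124 + 145781) - 1*(-647) = 388905 + 647 = 389552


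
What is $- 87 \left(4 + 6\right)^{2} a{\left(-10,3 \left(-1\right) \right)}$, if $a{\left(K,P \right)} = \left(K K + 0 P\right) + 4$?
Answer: $-904800$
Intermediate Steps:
$a{\left(K,P \right)} = 4 + K^{2}$ ($a{\left(K,P \right)} = \left(K^{2} + 0\right) + 4 = K^{2} + 4 = 4 + K^{2}$)
$- 87 \left(4 + 6\right)^{2} a{\left(-10,3 \left(-1\right) \right)} = - 87 \left(4 + 6\right)^{2} \left(4 + \left(-10\right)^{2}\right) = - 87 \cdot 10^{2} \left(4 + 100\right) = \left(-87\right) 100 \cdot 104 = \left(-8700\right) 104 = -904800$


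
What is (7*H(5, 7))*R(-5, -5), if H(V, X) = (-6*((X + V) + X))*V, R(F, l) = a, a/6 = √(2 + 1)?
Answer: -23940*√3 ≈ -41465.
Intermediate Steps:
a = 6*√3 (a = 6*√(2 + 1) = 6*√3 ≈ 10.392)
R(F, l) = 6*√3
H(V, X) = V*(-12*X - 6*V) (H(V, X) = (-6*((V + X) + X))*V = (-6*(V + 2*X))*V = (-2*(3*V + 6*X))*V = (-12*X - 6*V)*V = V*(-12*X - 6*V))
(7*H(5, 7))*R(-5, -5) = (7*(-6*5*(5 + 2*7)))*(6*√3) = (7*(-6*5*(5 + 14)))*(6*√3) = (7*(-6*5*19))*(6*√3) = (7*(-570))*(6*√3) = -23940*√3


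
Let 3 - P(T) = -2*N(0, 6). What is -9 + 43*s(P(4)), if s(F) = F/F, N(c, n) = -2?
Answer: 34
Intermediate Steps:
P(T) = -1 (P(T) = 3 - (-2)*(-2) = 3 - 1*4 = 3 - 4 = -1)
s(F) = 1
-9 + 43*s(P(4)) = -9 + 43*1 = -9 + 43 = 34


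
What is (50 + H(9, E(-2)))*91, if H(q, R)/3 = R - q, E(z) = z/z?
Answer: 2366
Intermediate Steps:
E(z) = 1
H(q, R) = -3*q + 3*R (H(q, R) = 3*(R - q) = -3*q + 3*R)
(50 + H(9, E(-2)))*91 = (50 + (-3*9 + 3*1))*91 = (50 + (-27 + 3))*91 = (50 - 24)*91 = 26*91 = 2366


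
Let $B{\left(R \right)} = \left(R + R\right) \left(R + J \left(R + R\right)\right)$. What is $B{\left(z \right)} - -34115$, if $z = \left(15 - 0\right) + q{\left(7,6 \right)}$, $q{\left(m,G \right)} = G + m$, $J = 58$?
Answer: $217571$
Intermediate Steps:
$z = 28$ ($z = \left(15 - 0\right) + \left(6 + 7\right) = \left(15 + 0\right) + 13 = 15 + 13 = 28$)
$B{\left(R \right)} = 234 R^{2}$ ($B{\left(R \right)} = \left(R + R\right) \left(R + 58 \left(R + R\right)\right) = 2 R \left(R + 58 \cdot 2 R\right) = 2 R \left(R + 116 R\right) = 2 R 117 R = 234 R^{2}$)
$B{\left(z \right)} - -34115 = 234 \cdot 28^{2} - -34115 = 234 \cdot 784 + 34115 = 183456 + 34115 = 217571$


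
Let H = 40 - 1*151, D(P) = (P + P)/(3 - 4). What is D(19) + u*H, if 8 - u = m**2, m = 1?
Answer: -815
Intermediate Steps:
D(P) = -2*P (D(P) = (2*P)/(-1) = (2*P)*(-1) = -2*P)
H = -111 (H = 40 - 151 = -111)
u = 7 (u = 8 - 1*1**2 = 8 - 1*1 = 8 - 1 = 7)
D(19) + u*H = -2*19 + 7*(-111) = -38 - 777 = -815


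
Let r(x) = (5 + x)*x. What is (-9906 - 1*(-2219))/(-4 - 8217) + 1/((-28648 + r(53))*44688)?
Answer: 8785094952323/9395377347552 ≈ 0.93504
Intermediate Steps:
r(x) = x*(5 + x)
(-9906 - 1*(-2219))/(-4 - 8217) + 1/((-28648 + r(53))*44688) = (-9906 - 1*(-2219))/(-4 - 8217) + 1/(-28648 + 53*(5 + 53)*44688) = (-9906 + 2219)/(-8221) + (1/44688)/(-28648 + 53*58) = -7687*(-1/8221) + (1/44688)/(-28648 + 3074) = 7687/8221 + (1/44688)/(-25574) = 7687/8221 - 1/25574*1/44688 = 7687/8221 - 1/1142850912 = 8785094952323/9395377347552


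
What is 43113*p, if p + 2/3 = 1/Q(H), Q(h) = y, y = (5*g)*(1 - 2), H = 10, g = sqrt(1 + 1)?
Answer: -28742 - 43113*sqrt(2)/10 ≈ -34839.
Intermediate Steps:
g = sqrt(2) ≈ 1.4142
y = -5*sqrt(2) (y = (5*sqrt(2))*(1 - 2) = (5*sqrt(2))*(-1) = -5*sqrt(2) ≈ -7.0711)
Q(h) = -5*sqrt(2)
p = -2/3 - sqrt(2)/10 (p = -2/3 + 1/(-5*sqrt(2)) = -2/3 - sqrt(2)/10 ≈ -0.80809)
43113*p = 43113*(-2/3 - sqrt(2)/10) = -28742 - 43113*sqrt(2)/10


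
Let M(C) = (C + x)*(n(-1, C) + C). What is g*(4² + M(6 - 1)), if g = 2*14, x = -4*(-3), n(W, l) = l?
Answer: 5208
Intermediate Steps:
x = 12
g = 28
M(C) = 2*C*(12 + C) (M(C) = (C + 12)*(C + C) = (12 + C)*(2*C) = 2*C*(12 + C))
g*(4² + M(6 - 1)) = 28*(4² + 2*(6 - 1)*(12 + (6 - 1))) = 28*(16 + 2*5*(12 + 5)) = 28*(16 + 2*5*17) = 28*(16 + 170) = 28*186 = 5208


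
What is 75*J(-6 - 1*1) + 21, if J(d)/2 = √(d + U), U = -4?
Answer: 21 + 150*I*√11 ≈ 21.0 + 497.49*I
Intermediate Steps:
J(d) = 2*√(-4 + d) (J(d) = 2*√(d - 4) = 2*√(-4 + d))
75*J(-6 - 1*1) + 21 = 75*(2*√(-4 + (-6 - 1*1))) + 21 = 75*(2*√(-4 + (-6 - 1))) + 21 = 75*(2*√(-4 - 7)) + 21 = 75*(2*√(-11)) + 21 = 75*(2*(I*√11)) + 21 = 75*(2*I*√11) + 21 = 150*I*√11 + 21 = 21 + 150*I*√11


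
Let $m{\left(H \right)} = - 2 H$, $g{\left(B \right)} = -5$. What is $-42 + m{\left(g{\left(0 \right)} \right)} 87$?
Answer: $828$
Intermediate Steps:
$-42 + m{\left(g{\left(0 \right)} \right)} 87 = -42 + \left(-2\right) \left(-5\right) 87 = -42 + 10 \cdot 87 = -42 + 870 = 828$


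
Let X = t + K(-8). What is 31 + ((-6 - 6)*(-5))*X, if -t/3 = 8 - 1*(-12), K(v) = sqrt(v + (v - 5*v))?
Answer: -3569 + 120*sqrt(6) ≈ -3275.1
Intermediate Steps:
K(v) = sqrt(3)*sqrt(-v) (K(v) = sqrt(v - 4*v) = sqrt(-3*v) = sqrt(3)*sqrt(-v))
t = -60 (t = -3*(8 - 1*(-12)) = -3*(8 + 12) = -3*20 = -60)
X = -60 + 2*sqrt(6) (X = -60 + sqrt(3)*sqrt(-1*(-8)) = -60 + sqrt(3)*sqrt(8) = -60 + sqrt(3)*(2*sqrt(2)) = -60 + 2*sqrt(6) ≈ -55.101)
31 + ((-6 - 6)*(-5))*X = 31 + ((-6 - 6)*(-5))*(-60 + 2*sqrt(6)) = 31 + (-12*(-5))*(-60 + 2*sqrt(6)) = 31 + 60*(-60 + 2*sqrt(6)) = 31 + (-3600 + 120*sqrt(6)) = -3569 + 120*sqrt(6)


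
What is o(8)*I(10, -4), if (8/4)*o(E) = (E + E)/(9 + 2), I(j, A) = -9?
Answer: -72/11 ≈ -6.5455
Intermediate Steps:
o(E) = E/11 (o(E) = ((E + E)/(9 + 2))/2 = ((2*E)/11)/2 = ((2*E)*(1/11))/2 = (2*E/11)/2 = E/11)
o(8)*I(10, -4) = ((1/11)*8)*(-9) = (8/11)*(-9) = -72/11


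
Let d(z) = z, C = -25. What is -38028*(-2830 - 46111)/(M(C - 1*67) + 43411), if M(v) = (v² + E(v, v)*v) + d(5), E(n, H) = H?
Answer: 465282087/15086 ≈ 30842.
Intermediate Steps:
M(v) = 5 + 2*v² (M(v) = (v² + v*v) + 5 = (v² + v²) + 5 = 2*v² + 5 = 5 + 2*v²)
-38028*(-2830 - 46111)/(M(C - 1*67) + 43411) = -38028*(-2830 - 46111)/((5 + 2*(-25 - 1*67)²) + 43411) = -38028*(-48941/((5 + 2*(-25 - 67)²) + 43411)) = -38028*(-48941/((5 + 2*(-92)²) + 43411)) = -38028*(-48941/((5 + 2*8464) + 43411)) = -38028*(-48941/((5 + 16928) + 43411)) = -38028*(-48941/(16933 + 43411)) = -38028/(60344*(-1/48941)) = -38028/(-60344/48941) = -38028*(-48941/60344) = 465282087/15086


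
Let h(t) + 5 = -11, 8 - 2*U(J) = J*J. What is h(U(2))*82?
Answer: -1312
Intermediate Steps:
U(J) = 4 - J²/2 (U(J) = 4 - J*J/2 = 4 - J²/2)
h(t) = -16 (h(t) = -5 - 11 = -16)
h(U(2))*82 = -16*82 = -1312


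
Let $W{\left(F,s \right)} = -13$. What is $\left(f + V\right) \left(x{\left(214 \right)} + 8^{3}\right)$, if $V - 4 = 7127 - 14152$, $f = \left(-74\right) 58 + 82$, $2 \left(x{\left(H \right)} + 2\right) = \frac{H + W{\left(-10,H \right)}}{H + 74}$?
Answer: $- \frac{1100491997}{192} \approx -5.7317 \cdot 10^{6}$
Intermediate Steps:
$x{\left(H \right)} = -2 + \frac{-13 + H}{2 \left(74 + H\right)}$ ($x{\left(H \right)} = -2 + \frac{\left(H - 13\right) \frac{1}{H + 74}}{2} = -2 + \frac{\left(-13 + H\right) \frac{1}{74 + H}}{2} = -2 + \frac{\frac{1}{74 + H} \left(-13 + H\right)}{2} = -2 + \frac{-13 + H}{2 \left(74 + H\right)}$)
$f = -4210$ ($f = -4292 + 82 = -4210$)
$V = -7021$ ($V = 4 + \left(7127 - 14152\right) = 4 - 7025 = -7021$)
$\left(f + V\right) \left(x{\left(214 \right)} + 8^{3}\right) = \left(-4210 - 7021\right) \left(\frac{3 \left(-103 - 214\right)}{2 \left(74 + 214\right)} + 8^{3}\right) = - 11231 \left(\frac{3 \left(-103 - 214\right)}{2 \cdot 288} + 512\right) = - 11231 \left(\frac{3}{2} \cdot \frac{1}{288} \left(-317\right) + 512\right) = - 11231 \left(- \frac{317}{192} + 512\right) = \left(-11231\right) \frac{97987}{192} = - \frac{1100491997}{192}$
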